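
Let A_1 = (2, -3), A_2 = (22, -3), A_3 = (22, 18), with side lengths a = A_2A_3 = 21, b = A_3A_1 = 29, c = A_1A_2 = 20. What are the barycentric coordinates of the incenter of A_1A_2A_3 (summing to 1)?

The incenter has barycentric coordinates proportional to the opposite side lengths: (21 : 29 : 20).
Normalizing by 21+29+20 = 70 gives (3/10, 29/70, 2/7).

(3/10, 29/70, 2/7)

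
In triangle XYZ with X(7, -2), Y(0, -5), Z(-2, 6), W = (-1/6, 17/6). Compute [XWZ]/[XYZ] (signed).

1/6

[XYZ] = ½·(7·(-5−6) + 0·(6−(-2)) + (-2)·(-2−(-5))) = ½·(-77 + 0 − 6) = -83/2.
[XWZ] = ½·(7·(17/6−6) + (-1/6)·(6−(-2)) + (-2)·(-2−(17/6))) = ½·(-133/6 − 4/3 + 29/3) = -83/12, so the ratio is (-83/12)/(-83/2) = 1/6.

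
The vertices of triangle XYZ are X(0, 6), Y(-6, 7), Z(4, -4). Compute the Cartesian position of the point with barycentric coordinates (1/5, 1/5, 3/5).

(6/5, 1/5)

W = (1/5)·X + (1/5)·Y + (3/5)·Z.
x-coordinate: (1/5)·0 + (1/5)·(-6) + (3/5)·4 = 6/5.
y-coordinate: (1/5)·6 + (1/5)·7 + (3/5)·(-4) = 1/5.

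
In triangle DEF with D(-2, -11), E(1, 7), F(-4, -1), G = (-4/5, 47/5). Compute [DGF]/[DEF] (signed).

[DEF] = ½·((-2)·(7−(-1)) + 1·(-1−(-11)) + (-4)·(-11−7)) = ½·(-16 + 10 + 72) = 33.
[DGF] = ½·((-2)·(47/5−(-1)) + (-4/5)·(-1−(-11)) + (-4)·(-11−(47/5))) = ½·(-104/5 − 8 + 408/5) = 132/5, so the ratio is (132/5)/33 = 4/5.

4/5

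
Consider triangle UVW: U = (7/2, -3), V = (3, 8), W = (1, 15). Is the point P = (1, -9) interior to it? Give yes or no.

no

Barycentric coordinates of P: (96/37, -120/37, 61/37).
The three coordinates are positive, negative, positive; a point is interior exactly when all three are positive.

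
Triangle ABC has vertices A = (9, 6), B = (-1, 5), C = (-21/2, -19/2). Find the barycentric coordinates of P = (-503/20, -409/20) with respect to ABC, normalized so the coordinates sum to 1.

Signed area of the reference triangle: [ABC] = ½·(9·(5−(-19/2)) + (-1)·(-19/2−6) + (-21/2)·(6−5)) = ½·(261/2 + 31/2 − 21/2) = 271/4.
[PBC] = ½·((-503/20)·(5−(-19/2)) + (-1)·(-19/2−(-409/20)) + (-21/2)·(-409/20−5)) = ½·(-14587/40 − 219/20 + 10689/40) = -271/5, so the A-coordinate is (-271/5)/(271/4) = -4/5.
[APC] = ½·(9·(-409/20−(-19/2)) + (-503/20)·(-19/2−6) + (-21/2)·(6−(-409/20))) = ½·(-1971/20 + 15593/40 − 11109/40) = 271/40, so the B-coordinate is 1/10.
[ABP] = ½·(9·(5−(-409/20)) + (-1)·(-409/20−6) + (-503/20)·(6−5)) = ½·(4581/20 + 529/20 − 503/20) = 4607/40, so the C-coordinate is 17/10.

(-4/5, 1/10, 17/10)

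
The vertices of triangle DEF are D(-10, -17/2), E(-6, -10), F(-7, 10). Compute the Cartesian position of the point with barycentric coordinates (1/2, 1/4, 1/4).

(-33/4, -17/4)

G = (1/2)·D + (1/4)·E + (1/4)·F.
x-coordinate: (1/2)·(-10) + (1/4)·(-6) + (1/4)·(-7) = -33/4.
y-coordinate: (1/2)·(-17/2) + (1/4)·(-10) + (1/4)·10 = -17/4.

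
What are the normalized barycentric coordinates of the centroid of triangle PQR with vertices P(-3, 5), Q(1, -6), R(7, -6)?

The centroid is the average of the vertices, so each weight is 1/3.

(1/3, 1/3, 1/3)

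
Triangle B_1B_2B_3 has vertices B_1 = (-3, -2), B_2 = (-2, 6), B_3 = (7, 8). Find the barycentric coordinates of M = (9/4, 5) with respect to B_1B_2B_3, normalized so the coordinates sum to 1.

Signed area of the reference triangle: [B_1B_2B_3] = ½·((-3)·(6−8) + (-2)·(8−(-2)) + 7·(-2−6)) = ½·(6 − 20 − 56) = -35.
[MB_2B_3] = ½·((9/4)·(6−8) + (-2)·(8−5) + 7·(5−6)) = ½·(-9/2 − 6 − 7) = -35/4, so the B_1-coordinate is (-35/4)/(-35) = 1/4.
[B_1MB_3] = ½·((-3)·(5−8) + (9/4)·(8−(-2)) + 7·(-2−5)) = ½·(9 + 45/2 − 49) = -35/4, so the B_2-coordinate is 1/4.
[B_1B_2M] = ½·((-3)·(6−5) + (-2)·(5−(-2)) + (9/4)·(-2−6)) = ½·(-3 − 14 − 18) = -35/2, so the B_3-coordinate is 1/2.
Check: 1/4 + 1/4 + 1/2 = 1.

(1/4, 1/4, 1/2)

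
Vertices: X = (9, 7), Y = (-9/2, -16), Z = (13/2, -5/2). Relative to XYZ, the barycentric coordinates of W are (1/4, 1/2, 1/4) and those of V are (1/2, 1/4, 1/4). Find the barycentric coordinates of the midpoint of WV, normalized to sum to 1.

Since both coordinate triples sum to 1, the midpoint's barycentrics are the componentwise average.
(1/4+1/2)/2 = 3/8; similarly 3/8 and 1/4.

(3/8, 3/8, 1/4)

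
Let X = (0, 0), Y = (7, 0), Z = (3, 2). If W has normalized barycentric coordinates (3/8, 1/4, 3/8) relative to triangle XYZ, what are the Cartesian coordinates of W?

W = (3/8)·X + (1/4)·Y + (3/8)·Z.
x-coordinate: (3/8)·0 + (1/4)·7 + (3/8)·3 = 23/8.
y-coordinate: (3/8)·0 + (1/4)·0 + (3/8)·2 = 3/4.

(23/8, 3/4)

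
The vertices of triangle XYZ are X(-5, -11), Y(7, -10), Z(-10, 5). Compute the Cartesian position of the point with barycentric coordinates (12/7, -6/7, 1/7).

W = (12/7)·X + (-6/7)·Y + (1/7)·Z.
x-coordinate: (12/7)·(-5) + (-6/7)·7 + (1/7)·(-10) = -16.
y-coordinate: (12/7)·(-11) + (-6/7)·(-10) + (1/7)·5 = -67/7.

(-16, -67/7)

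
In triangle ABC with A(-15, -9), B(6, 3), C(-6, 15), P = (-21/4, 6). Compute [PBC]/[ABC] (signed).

[ABC] = ½·((-15)·(3−15) + 6·(15−(-9)) + (-6)·(-9−3)) = ½·(180 + 144 + 72) = 198.
[PBC] = ½·((-21/4)·(3−15) + 6·(15−6) + (-6)·(6−3)) = ½·(63 + 54 − 18) = 99/2, so the ratio is (99/2)/198 = 1/4.

1/4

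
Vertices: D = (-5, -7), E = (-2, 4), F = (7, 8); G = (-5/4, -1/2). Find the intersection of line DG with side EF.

Barycentric coordinates of G with respect to DEF: (1/2, 1/4, 1/4).
On side EF the D-coordinate is zero; dropping G's D-weight 1/2 and renormalizing the remaining 1/4 : 1/4 gives weights 1/2, 1/2 on E, F.
H = (1/2)·(-2, 4) + (1/2)·(7, 8) = (5/2, 6).

(5/2, 6)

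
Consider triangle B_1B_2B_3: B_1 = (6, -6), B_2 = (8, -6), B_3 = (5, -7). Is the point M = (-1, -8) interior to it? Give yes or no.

Barycentric coordinates of M: (3/2, -5/2, 2).
The three coordinates are positive, negative, positive; a point is interior exactly when all three are positive.

no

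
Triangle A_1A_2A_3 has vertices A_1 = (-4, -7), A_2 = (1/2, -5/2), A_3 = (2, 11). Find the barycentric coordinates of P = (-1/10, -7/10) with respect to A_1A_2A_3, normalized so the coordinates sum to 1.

Signed area of the reference triangle: [A_1A_2A_3] = ½·((-4)·(-5/2−11) + (1/2)·(11−(-7)) + 2·(-7−(-5/2))) = ½·(54 + 9 − 9) = 27.
[PA_2A_3] = ½·((-1/10)·(-5/2−11) + (1/2)·(11−(-7/10)) + 2·(-7/10−(-5/2))) = ½·(27/20 + 117/20 + 18/5) = 27/5, so the A_1-coordinate is (27/5)/27 = 1/5.
[A_1PA_3] = ½·((-4)·(-7/10−11) + (-1/10)·(11−(-7)) + 2·(-7−(-7/10))) = ½·(234/5 − 9/5 − 63/5) = 81/5, so the A_2-coordinate is 3/5.
[A_1A_2P] = ½·((-4)·(-5/2−(-7/10)) + (1/2)·(-7/10−(-7)) + (-1/10)·(-7−(-5/2))) = ½·(36/5 + 63/20 + 9/20) = 27/5, so the A_3-coordinate is 1/5.
Check: 1/5 + 3/5 + 1/5 = 1.

(1/5, 3/5, 1/5)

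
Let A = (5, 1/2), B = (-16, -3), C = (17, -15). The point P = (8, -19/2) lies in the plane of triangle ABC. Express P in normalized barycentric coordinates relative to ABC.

Signed area of the reference triangle: [ABC] = ½·(5·(-3−(-15)) + (-16)·(-15−(1/2)) + 17·(1/2−(-3))) = ½·(60 + 248 + 119/2) = 735/4.
[PBC] = ½·(8·(-3−(-15)) + (-16)·(-15−(-19/2)) + 17·(-19/2−(-3))) = ½·(96 + 88 − 221/2) = 147/4, so the A-coordinate is (147/4)/(735/4) = 1/5.
[APC] = ½·(5·(-19/2−(-15)) + 8·(-15−(1/2)) + 17·(1/2−(-19/2))) = ½·(55/2 − 124 + 170) = 147/4, so the B-coordinate is 1/5.
[ABP] = ½·(5·(-3−(-19/2)) + (-16)·(-19/2−(1/2)) + 8·(1/2−(-3))) = ½·(65/2 + 160 + 28) = 441/4, so the C-coordinate is 3/5.

(1/5, 1/5, 3/5)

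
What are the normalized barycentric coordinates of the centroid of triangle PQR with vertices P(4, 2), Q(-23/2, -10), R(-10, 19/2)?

The centroid is the average of the vertices, so each weight is 1/3.

(1/3, 1/3, 1/3)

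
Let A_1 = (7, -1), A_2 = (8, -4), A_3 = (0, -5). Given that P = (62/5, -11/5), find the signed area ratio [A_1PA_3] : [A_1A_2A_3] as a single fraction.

[A_1A_2A_3] = ½·(7·(-4−(-5)) + 8·(-5−(-1)) + 0·(-1−(-4))) = ½·(7 − 32 + 0) = -25/2.
[A_1PA_3] = ½·(7·(-11/5−(-5)) + (62/5)·(-5−(-1)) + 0·(-1−(-11/5))) = ½·(98/5 − 248/5 + 0) = -15, so the ratio is (-15)/(-25/2) = 6/5.

6/5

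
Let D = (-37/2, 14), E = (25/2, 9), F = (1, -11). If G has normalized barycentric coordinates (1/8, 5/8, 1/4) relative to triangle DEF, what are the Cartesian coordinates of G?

(23/4, 37/8)

G = (1/8)·D + (5/8)·E + (1/4)·F.
x-coordinate: (1/8)·(-37/2) + (5/8)·(25/2) + (1/4)·1 = 23/4.
y-coordinate: (1/8)·14 + (5/8)·9 + (1/4)·(-11) = 37/8.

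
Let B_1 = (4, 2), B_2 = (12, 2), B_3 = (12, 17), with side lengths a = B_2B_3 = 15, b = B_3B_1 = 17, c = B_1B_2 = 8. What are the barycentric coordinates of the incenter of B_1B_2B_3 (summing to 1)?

The incenter has barycentric coordinates proportional to the opposite side lengths: (15 : 17 : 8).
Normalizing by 15+17+8 = 40 gives (3/8, 17/40, 1/5).

(3/8, 17/40, 1/5)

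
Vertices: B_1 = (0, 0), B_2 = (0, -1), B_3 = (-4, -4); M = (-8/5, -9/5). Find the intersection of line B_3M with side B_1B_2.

(0, -1/3)

Barycentric coordinates of M with respect to B_1B_2B_3: (2/5, 1/5, 2/5).
On side B_1B_2 the B_3-coordinate is zero; dropping M's B_3-weight 2/5 and renormalizing the remaining 2/5 : 1/5 gives weights 2/3, 1/3 on B_1, B_2.
N = (2/3)·(0, 0) + (1/3)·(0, -1) = (0, -1/3).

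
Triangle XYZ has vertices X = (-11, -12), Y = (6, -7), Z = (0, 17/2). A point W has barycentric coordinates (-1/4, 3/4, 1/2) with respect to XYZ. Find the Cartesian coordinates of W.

(29/4, 2)

W = (-1/4)·X + (3/4)·Y + (1/2)·Z.
x-coordinate: (-1/4)·(-11) + (3/4)·6 + (1/2)·0 = 29/4.
y-coordinate: (-1/4)·(-12) + (3/4)·(-7) + (1/2)·(17/2) = 2.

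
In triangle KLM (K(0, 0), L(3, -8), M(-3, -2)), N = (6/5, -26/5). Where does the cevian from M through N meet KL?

(9/4, -6)

Barycentric coordinates of N with respect to KLM: (1/5, 3/5, 1/5).
On side KL the M-coordinate is zero; dropping N's M-weight 1/5 and renormalizing the remaining 1/5 : 3/5 gives weights 1/4, 3/4 on K, L.
J = (1/4)·(0, 0) + (3/4)·(3, -8) = (9/4, -6).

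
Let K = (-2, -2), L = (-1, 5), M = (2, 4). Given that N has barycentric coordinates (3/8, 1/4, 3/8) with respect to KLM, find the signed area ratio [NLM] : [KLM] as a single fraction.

The signed ratio [NLM]/[KLM] equals the barycentric coordinate of N at vertex K, which is 3/8.

3/8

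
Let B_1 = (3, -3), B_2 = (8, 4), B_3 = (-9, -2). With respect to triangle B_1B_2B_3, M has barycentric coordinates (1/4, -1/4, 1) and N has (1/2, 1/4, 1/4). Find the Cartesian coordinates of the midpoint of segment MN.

(-9/2, -19/8)

Barycentric coordinates of the midpoint are the average: (3/8, 0, 5/8).
Converting: (3/8)·B_1 + 0·B_2 + (5/8)·B_3 = (-9/2, -19/8).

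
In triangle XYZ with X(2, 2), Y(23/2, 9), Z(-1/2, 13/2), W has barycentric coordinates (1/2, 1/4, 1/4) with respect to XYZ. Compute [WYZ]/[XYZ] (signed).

The signed ratio [WYZ]/[XYZ] equals the barycentric coordinate of W at vertex X, which is 1/2.

1/2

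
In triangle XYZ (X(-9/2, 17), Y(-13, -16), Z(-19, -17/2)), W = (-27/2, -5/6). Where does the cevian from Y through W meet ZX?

Barycentric coordinates of W with respect to XYZ: (1/3, 1/9, 5/9).
On side ZX the Y-coordinate is zero; dropping W's Y-weight 1/9 and renormalizing the remaining 5/9 : 1/3 gives weights 5/8, 3/8 on Z, X.
V = (5/8)·(-19, -17/2) + (3/8)·(-9/2, 17) = (-217/16, 17/16).

(-217/16, 17/16)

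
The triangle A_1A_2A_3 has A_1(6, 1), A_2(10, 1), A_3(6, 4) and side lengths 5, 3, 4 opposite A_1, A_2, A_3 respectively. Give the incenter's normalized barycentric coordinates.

The incenter has barycentric coordinates proportional to the opposite side lengths: (5 : 3 : 4).
Normalizing by 5+3+4 = 12 gives (5/12, 1/4, 1/3).

(5/12, 1/4, 1/3)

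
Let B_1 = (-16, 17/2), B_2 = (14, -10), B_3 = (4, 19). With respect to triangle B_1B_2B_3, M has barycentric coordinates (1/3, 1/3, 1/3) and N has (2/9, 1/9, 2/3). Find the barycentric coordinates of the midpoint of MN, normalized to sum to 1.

(5/18, 2/9, 1/2)

Since both coordinate triples sum to 1, the midpoint's barycentrics are the componentwise average.
(1/3+2/9)/2 = 5/18; similarly 2/9 and 1/2.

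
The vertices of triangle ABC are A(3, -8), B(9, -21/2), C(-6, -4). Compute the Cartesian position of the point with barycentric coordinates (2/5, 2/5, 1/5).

P = (2/5)·A + (2/5)·B + (1/5)·C.
x-coordinate: (2/5)·3 + (2/5)·9 + (1/5)·(-6) = 18/5.
y-coordinate: (2/5)·(-8) + (2/5)·(-21/2) + (1/5)·(-4) = -41/5.

(18/5, -41/5)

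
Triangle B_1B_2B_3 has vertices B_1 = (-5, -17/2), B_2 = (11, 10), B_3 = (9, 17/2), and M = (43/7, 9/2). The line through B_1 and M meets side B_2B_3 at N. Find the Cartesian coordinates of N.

Barycentric coordinates of M with respect to B_1B_2B_3: (2/7, 4/7, 1/7).
On side B_2B_3 the B_1-coordinate is zero; dropping M's B_1-weight 2/7 and renormalizing the remaining 4/7 : 1/7 gives weights 4/5, 1/5 on B_2, B_3.
N = (4/5)·(11, 10) + (1/5)·(9, 17/2) = (53/5, 97/10).

(53/5, 97/10)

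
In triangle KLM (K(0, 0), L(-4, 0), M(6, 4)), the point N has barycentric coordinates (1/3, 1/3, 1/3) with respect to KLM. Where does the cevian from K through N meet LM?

Line KN meets LM where the K-coordinate vanishes; zeroing N's K-weight and renormalizing leaves L, M-weights 1/3 : 1/3 → (1/2, 1/2).
So J = (1/2)·L + (1/2)·M = (1, 2).

(1, 2)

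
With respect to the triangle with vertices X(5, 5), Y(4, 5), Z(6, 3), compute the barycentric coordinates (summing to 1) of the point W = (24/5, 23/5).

Signed area of the reference triangle: [XYZ] = ½·(5·(5−3) + 4·(3−5) + 6·(5−5)) = ½·(10 − 8 + 0) = 1.
[WYZ] = ½·((24/5)·(5−3) + 4·(3−(23/5)) + 6·(23/5−5)) = ½·(48/5 − 32/5 − 12/5) = 2/5, so the X-coordinate is (2/5)/1 = 2/5.
[XWZ] = ½·(5·(23/5−3) + (24/5)·(3−5) + 6·(5−(23/5))) = ½·(8 − 48/5 + 12/5) = 2/5, so the Y-coordinate is 2/5.
[XYW] = ½·(5·(5−(23/5)) + 4·(23/5−5) + (24/5)·(5−5)) = ½·(2 − 8/5 + 0) = 1/5, so the Z-coordinate is 1/5.
Check: 2/5 + 2/5 + 1/5 = 1.

(2/5, 2/5, 1/5)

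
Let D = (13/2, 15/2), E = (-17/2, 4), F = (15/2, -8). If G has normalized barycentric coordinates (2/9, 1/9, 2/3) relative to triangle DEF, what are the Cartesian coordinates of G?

G = (2/9)·D + (1/9)·E + (2/3)·F.
x-coordinate: (2/9)·(13/2) + (1/9)·(-17/2) + (2/3)·(15/2) = 11/2.
y-coordinate: (2/9)·(15/2) + (1/9)·4 + (2/3)·(-8) = -29/9.

(11/2, -29/9)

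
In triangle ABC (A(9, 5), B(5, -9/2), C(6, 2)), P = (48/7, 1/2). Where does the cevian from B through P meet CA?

Barycentric coordinates of P with respect to ABC: (3/7, 3/7, 1/7).
On side CA the B-coordinate is zero; dropping P's B-weight 3/7 and renormalizing the remaining 1/7 : 3/7 gives weights 1/4, 3/4 on C, A.
Q = (1/4)·(6, 2) + (3/4)·(9, 5) = (33/4, 17/4).

(33/4, 17/4)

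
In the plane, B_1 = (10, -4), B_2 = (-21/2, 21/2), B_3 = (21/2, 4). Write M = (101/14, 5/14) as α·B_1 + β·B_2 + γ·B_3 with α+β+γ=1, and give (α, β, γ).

(4/7, 1/7, 2/7)

Signed area of the reference triangle: [B_1B_2B_3] = ½·(10·(21/2−4) + (-21/2)·(4−(-4)) + (21/2)·(-4−(21/2))) = ½·(65 − 84 − 609/4) = -685/8.
[MB_2B_3] = ½·((101/14)·(21/2−4) + (-21/2)·(4−(5/14)) + (21/2)·(5/14−(21/2))) = ½·(1313/28 − 153/4 − 213/2) = -685/14, so the B_1-coordinate is (-685/14)/(-685/8) = 4/7.
[B_1MB_3] = ½·(10·(5/14−4) + (101/14)·(4−(-4)) + (21/2)·(-4−(5/14))) = ½·(-255/7 + 404/7 − 183/4) = -685/56, so the B_2-coordinate is 1/7.
[B_1B_2M] = ½·(10·(21/2−(5/14)) + (-21/2)·(5/14−(-4)) + (101/14)·(-4−(21/2))) = ½·(710/7 − 183/4 − 2929/28) = -685/28, so the B_3-coordinate is 2/7.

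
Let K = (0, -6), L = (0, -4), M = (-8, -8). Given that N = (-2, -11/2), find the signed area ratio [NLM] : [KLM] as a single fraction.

1/4

[KLM] = ½·(0·(-4−(-8)) + 0·(-8−(-6)) + (-8)·(-6−(-4))) = ½·(0 + 0 + 16) = 8.
[NLM] = ½·((-2)·(-4−(-8)) + 0·(-8−(-11/2)) + (-8)·(-11/2−(-4))) = ½·(-8 + 0 + 12) = 2, so the ratio is 2/8 = 1/4.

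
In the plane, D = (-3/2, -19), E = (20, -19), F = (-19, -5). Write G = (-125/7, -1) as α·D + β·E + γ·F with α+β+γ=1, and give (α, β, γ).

(-4/7, 2/7, 9/7)

Signed area of the reference triangle: [DEF] = ½·((-3/2)·(-19−(-5)) + 20·(-5−(-19)) + (-19)·(-19−(-19))) = ½·(21 + 280 + 0) = 301/2.
[GEF] = ½·((-125/7)·(-19−(-5)) + 20·(-5−(-1)) + (-19)·(-1−(-19))) = ½·(250 − 80 − 342) = -86, so the D-coordinate is (-86)/(301/2) = -4/7.
[DGF] = ½·((-3/2)·(-1−(-5)) + (-125/7)·(-5−(-19)) + (-19)·(-19−(-1))) = ½·(-6 − 250 + 342) = 43, so the E-coordinate is 2/7.
[DEG] = ½·((-3/2)·(-19−(-1)) + 20·(-1−(-19)) + (-125/7)·(-19−(-19))) = ½·(27 + 360 + 0) = 387/2, so the F-coordinate is 9/7.
Check: -4/7 + 2/7 + 9/7 = 1.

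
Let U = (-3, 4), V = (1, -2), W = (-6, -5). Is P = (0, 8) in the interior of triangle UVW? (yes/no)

Barycentric coordinates of P: (73/54, 5/18, -17/27).
The three coordinates are positive, positive, negative; a point is interior exactly when all three are positive.

no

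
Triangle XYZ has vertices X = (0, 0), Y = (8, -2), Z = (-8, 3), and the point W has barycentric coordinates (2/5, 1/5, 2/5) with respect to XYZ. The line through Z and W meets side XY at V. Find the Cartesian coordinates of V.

(8/3, -2/3)

Line ZW meets XY where the Z-coordinate vanishes; zeroing W's Z-weight and renormalizing leaves X, Y-weights 2/5 : 1/5 → (2/3, 1/3).
So V = (2/3)·X + (1/3)·Y = (8/3, -2/3).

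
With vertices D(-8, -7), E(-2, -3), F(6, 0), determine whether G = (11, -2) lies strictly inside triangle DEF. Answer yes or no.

Barycentric coordinates of G: (31/14, -9/2, 23/7).
The three coordinates are positive, negative, positive; a point is interior exactly when all three are positive.

no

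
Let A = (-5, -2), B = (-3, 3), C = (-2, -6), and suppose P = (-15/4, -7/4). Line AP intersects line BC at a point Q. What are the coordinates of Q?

(-5/2, -3/2)

Barycentric coordinates of P with respect to ABC: (1/2, 1/4, 1/4).
On side BC the A-coordinate is zero; dropping P's A-weight 1/2 and renormalizing the remaining 1/4 : 1/4 gives weights 1/2, 1/2 on B, C.
Q = (1/2)·(-3, 3) + (1/2)·(-2, -6) = (-5/2, -3/2).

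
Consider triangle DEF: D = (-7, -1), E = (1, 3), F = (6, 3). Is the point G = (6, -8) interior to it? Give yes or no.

no

Barycentric coordinates of G: (11/4, -143/20, 27/5).
The three coordinates are positive, negative, positive; a point is interior exactly when all three are positive.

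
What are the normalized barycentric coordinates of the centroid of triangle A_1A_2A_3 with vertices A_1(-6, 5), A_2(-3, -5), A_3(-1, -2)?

The centroid is the average of the vertices, so each weight is 1/3.

(1/3, 1/3, 1/3)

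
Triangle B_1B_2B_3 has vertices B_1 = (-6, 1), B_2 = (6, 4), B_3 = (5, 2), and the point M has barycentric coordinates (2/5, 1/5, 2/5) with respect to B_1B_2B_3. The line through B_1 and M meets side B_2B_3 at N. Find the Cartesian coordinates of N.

Line B_1M meets B_2B_3 where the B_1-coordinate vanishes; zeroing M's B_1-weight and renormalizing leaves B_2, B_3-weights 1/5 : 2/5 → (1/3, 2/3).
So N = (1/3)·B_2 + (2/3)·B_3 = (16/3, 8/3).

(16/3, 8/3)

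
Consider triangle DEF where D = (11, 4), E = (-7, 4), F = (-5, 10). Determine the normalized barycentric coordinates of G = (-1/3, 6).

Signed area of the reference triangle: [DEF] = ½·(11·(4−10) + (-7)·(10−4) + (-5)·(4−4)) = ½·(-66 − 42 + 0) = -54.
[GEF] = ½·((-1/3)·(4−10) + (-7)·(10−6) + (-5)·(6−4)) = ½·(2 − 28 − 10) = -18, so the D-coordinate is (-18)/(-54) = 1/3.
[DGF] = ½·(11·(6−10) + (-1/3)·(10−4) + (-5)·(4−6)) = ½·(-44 − 2 + 10) = -18, so the E-coordinate is 1/3.
[DEG] = ½·(11·(4−6) + (-7)·(6−4) + (-1/3)·(4−4)) = ½·(-22 − 14 + 0) = -18, so the F-coordinate is 1/3.
Check: 1/3 + 1/3 + 1/3 = 1.

(1/3, 1/3, 1/3)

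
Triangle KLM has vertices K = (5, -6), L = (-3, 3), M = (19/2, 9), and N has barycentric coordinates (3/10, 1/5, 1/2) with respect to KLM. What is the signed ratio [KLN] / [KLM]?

The signed ratio [KLN]/[KLM] equals the barycentric coordinate of N at vertex M, which is 1/2.

1/2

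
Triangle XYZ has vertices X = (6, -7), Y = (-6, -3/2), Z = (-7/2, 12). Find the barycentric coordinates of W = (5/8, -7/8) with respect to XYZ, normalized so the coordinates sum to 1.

(1/2, 1/4, 1/4)

Signed area of the reference triangle: [XYZ] = ½·(6·(-3/2−12) + (-6)·(12−(-7)) + (-7/2)·(-7−(-3/2))) = ½·(-81 − 114 + 77/4) = -703/8.
[WYZ] = ½·((5/8)·(-3/2−12) + (-6)·(12−(-7/8)) + (-7/2)·(-7/8−(-3/2))) = ½·(-135/16 − 309/4 − 35/16) = -703/16, so the X-coordinate is (-703/16)/(-703/8) = 1/2.
[XWZ] = ½·(6·(-7/8−12) + (5/8)·(12−(-7)) + (-7/2)·(-7−(-7/8))) = ½·(-309/4 + 95/8 + 343/16) = -703/32, so the Y-coordinate is 1/4.
[XYW] = ½·(6·(-3/2−(-7/8)) + (-6)·(-7/8−(-7)) + (5/8)·(-7−(-3/2))) = ½·(-15/4 − 147/4 − 55/16) = -703/32, so the Z-coordinate is 1/4.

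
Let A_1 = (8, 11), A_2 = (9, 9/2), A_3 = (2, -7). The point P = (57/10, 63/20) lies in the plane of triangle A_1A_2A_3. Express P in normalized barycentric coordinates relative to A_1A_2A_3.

Signed area of the reference triangle: [A_1A_2A_3] = ½·(8·(9/2−(-7)) + 9·(-7−11) + 2·(11−(9/2))) = ½·(92 − 162 + 13) = -57/2.
[PA_2A_3] = ½·((57/10)·(9/2−(-7)) + 9·(-7−(63/20)) + 2·(63/20−(9/2))) = ½·(1311/20 − 1827/20 − 27/10) = -57/4, so the A_1-coordinate is (-57/4)/(-57/2) = 1/2.
[A_1PA_3] = ½·(8·(63/20−(-7)) + (57/10)·(-7−11) + 2·(11−(63/20))) = ½·(406/5 − 513/5 + 157/10) = -57/20, so the A_2-coordinate is 1/10.
[A_1A_2P] = ½·(8·(9/2−(63/20)) + 9·(63/20−11) + (57/10)·(11−(9/2))) = ½·(54/5 − 1413/20 + 741/20) = -57/5, so the A_3-coordinate is 2/5.

(1/2, 1/10, 2/5)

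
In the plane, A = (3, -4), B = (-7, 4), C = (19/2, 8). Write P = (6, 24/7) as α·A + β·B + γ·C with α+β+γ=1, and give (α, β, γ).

Signed area of the reference triangle: [ABC] = ½·(3·(4−8) + (-7)·(8−(-4)) + (19/2)·(-4−4)) = ½·(-12 − 84 − 76) = -86.
[PBC] = ½·(6·(4−8) + (-7)·(8−(24/7)) + (19/2)·(24/7−4)) = ½·(-24 − 32 − 38/7) = -215/7, so the A-coordinate is (-215/7)/(-86) = 5/14.
[APC] = ½·(3·(24/7−8) + 6·(8−(-4)) + (19/2)·(-4−(24/7))) = ½·(-96/7 + 72 − 494/7) = -43/7, so the B-coordinate is 1/14.
[ABP] = ½·(3·(4−(24/7)) + (-7)·(24/7−(-4)) + 6·(-4−4)) = ½·(12/7 − 52 − 48) = -344/7, so the C-coordinate is 4/7.

(5/14, 1/14, 4/7)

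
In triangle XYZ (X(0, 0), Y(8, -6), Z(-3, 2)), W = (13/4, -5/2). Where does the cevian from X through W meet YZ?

Barycentric coordinates of W with respect to XYZ: (1/4, 1/2, 1/4).
On side YZ the X-coordinate is zero; dropping W's X-weight 1/4 and renormalizing the remaining 1/2 : 1/4 gives weights 2/3, 1/3 on Y, Z.
V = (2/3)·(8, -6) + (1/3)·(-3, 2) = (13/3, -10/3).

(13/3, -10/3)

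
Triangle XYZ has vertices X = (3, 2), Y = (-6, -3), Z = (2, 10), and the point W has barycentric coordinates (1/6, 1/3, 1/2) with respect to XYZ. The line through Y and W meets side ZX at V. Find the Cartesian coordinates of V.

(9/4, 8)

Line YW meets ZX where the Y-coordinate vanishes; zeroing W's Y-weight and renormalizing leaves Z, X-weights 1/2 : 1/6 → (3/4, 1/4).
So V = (3/4)·Z + (1/4)·X = (9/4, 8).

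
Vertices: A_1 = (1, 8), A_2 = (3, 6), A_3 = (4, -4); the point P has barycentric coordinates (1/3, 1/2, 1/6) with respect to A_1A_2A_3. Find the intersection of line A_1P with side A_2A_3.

Line A_1P meets A_2A_3 where the A_1-coordinate vanishes; zeroing P's A_1-weight and renormalizing leaves A_2, A_3-weights 1/2 : 1/6 → (3/4, 1/4).
So Q = (3/4)·A_2 + (1/4)·A_3 = (13/4, 7/2).

(13/4, 7/2)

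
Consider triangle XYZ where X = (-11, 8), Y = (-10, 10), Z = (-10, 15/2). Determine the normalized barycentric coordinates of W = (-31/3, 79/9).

Signed area of the reference triangle: [XYZ] = ½·((-11)·(10−(15/2)) + (-10)·(15/2−8) + (-10)·(8−10)) = ½·(-55/2 + 5 + 20) = -5/4.
[WYZ] = ½·((-31/3)·(10−(15/2)) + (-10)·(15/2−(79/9)) + (-10)·(79/9−10)) = ½·(-155/6 + 115/9 + 110/9) = -5/12, so the X-coordinate is (-5/12)/(-5/4) = 1/3.
[XWZ] = ½·((-11)·(79/9−(15/2)) + (-31/3)·(15/2−8) + (-10)·(8−(79/9))) = ½·(-253/18 + 31/6 + 70/9) = -5/9, so the Y-coordinate is 4/9.
[XYW] = ½·((-11)·(10−(79/9)) + (-10)·(79/9−8) + (-31/3)·(8−10)) = ½·(-121/9 − 70/9 + 62/3) = -5/18, so the Z-coordinate is 2/9.
Check: 1/3 + 4/9 + 2/9 = 1.

(1/3, 4/9, 2/9)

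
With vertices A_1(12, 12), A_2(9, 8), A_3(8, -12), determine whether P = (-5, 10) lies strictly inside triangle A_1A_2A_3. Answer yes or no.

no

Barycentric coordinates of P: (-141/28, 50/7, -31/28).
The three coordinates are negative, positive, negative; a point is interior exactly when all three are positive.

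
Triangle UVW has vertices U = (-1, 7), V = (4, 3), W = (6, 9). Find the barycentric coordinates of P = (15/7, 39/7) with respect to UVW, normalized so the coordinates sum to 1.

(3/7, 3/7, 1/7)

Signed area of the reference triangle: [UVW] = ½·((-1)·(3−9) + 4·(9−7) + 6·(7−3)) = ½·(6 + 8 + 24) = 19.
[PVW] = ½·((15/7)·(3−9) + 4·(9−(39/7)) + 6·(39/7−3)) = ½·(-90/7 + 96/7 + 108/7) = 57/7, so the U-coordinate is (57/7)/19 = 3/7.
[UPW] = ½·((-1)·(39/7−9) + (15/7)·(9−7) + 6·(7−(39/7))) = ½·(24/7 + 30/7 + 60/7) = 57/7, so the V-coordinate is 3/7.
[UVP] = ½·((-1)·(3−(39/7)) + 4·(39/7−7) + (15/7)·(7−3)) = ½·(18/7 − 40/7 + 60/7) = 19/7, so the W-coordinate is 1/7.
Check: 3/7 + 3/7 + 1/7 = 1.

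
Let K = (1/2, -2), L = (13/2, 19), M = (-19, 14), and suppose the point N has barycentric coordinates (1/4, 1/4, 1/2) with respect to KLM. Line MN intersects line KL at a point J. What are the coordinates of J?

Line MN meets KL where the M-coordinate vanishes; zeroing N's M-weight and renormalizing leaves K, L-weights 1/4 : 1/4 → (1/2, 1/2).
So J = (1/2)·K + (1/2)·L = (7/2, 17/2).

(7/2, 17/2)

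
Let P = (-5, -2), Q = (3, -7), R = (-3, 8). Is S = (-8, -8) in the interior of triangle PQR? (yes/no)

Barycentric coordinates of S: (19/10, -1/5, -7/10).
The three coordinates are positive, negative, negative; a point is interior exactly when all three are positive.

no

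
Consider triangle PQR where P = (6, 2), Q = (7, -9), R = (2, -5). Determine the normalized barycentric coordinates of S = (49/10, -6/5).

(3/5, 1/10, 3/10)

Signed area of the reference triangle: [PQR] = ½·(6·(-9−(-5)) + 7·(-5−2) + 2·(2−(-9))) = ½·(-24 − 49 + 22) = -51/2.
[SQR] = ½·((49/10)·(-9−(-5)) + 7·(-5−(-6/5)) + 2·(-6/5−(-9))) = ½·(-98/5 − 133/5 + 78/5) = -153/10, so the P-coordinate is (-153/10)/(-51/2) = 3/5.
[PSR] = ½·(6·(-6/5−(-5)) + (49/10)·(-5−2) + 2·(2−(-6/5))) = ½·(114/5 − 343/10 + 32/5) = -51/20, so the Q-coordinate is 1/10.
[PQS] = ½·(6·(-9−(-6/5)) + 7·(-6/5−2) + (49/10)·(2−(-9))) = ½·(-234/5 − 112/5 + 539/10) = -153/20, so the R-coordinate is 3/10.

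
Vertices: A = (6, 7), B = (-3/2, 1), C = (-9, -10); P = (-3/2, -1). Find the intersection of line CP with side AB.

(7/2, 5)

Barycentric coordinates of P with respect to ABC: (2/5, 1/5, 2/5).
On side AB the C-coordinate is zero; dropping P's C-weight 2/5 and renormalizing the remaining 2/5 : 1/5 gives weights 2/3, 1/3 on A, B.
Q = (2/3)·(6, 7) + (1/3)·(-3/2, 1) = (7/2, 5).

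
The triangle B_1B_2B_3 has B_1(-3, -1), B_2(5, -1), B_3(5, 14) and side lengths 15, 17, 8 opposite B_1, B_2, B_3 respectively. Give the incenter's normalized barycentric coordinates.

(3/8, 17/40, 1/5)

The incenter has barycentric coordinates proportional to the opposite side lengths: (15 : 17 : 8).
Normalizing by 15+17+8 = 40 gives (3/8, 17/40, 1/5).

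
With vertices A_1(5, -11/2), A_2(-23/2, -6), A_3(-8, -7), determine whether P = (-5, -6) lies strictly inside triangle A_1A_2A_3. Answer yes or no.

Barycentric coordinates of P: (26/73, 34/73, 13/73).
The three coordinates are positive, positive, positive; a point is interior exactly when all three are positive.

yes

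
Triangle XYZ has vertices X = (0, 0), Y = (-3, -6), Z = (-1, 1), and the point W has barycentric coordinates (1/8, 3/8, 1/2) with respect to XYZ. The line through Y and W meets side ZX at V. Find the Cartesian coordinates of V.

Line YW meets ZX where the Y-coordinate vanishes; zeroing W's Y-weight and renormalizing leaves Z, X-weights 1/2 : 1/8 → (4/5, 1/5).
So V = (4/5)·Z + (1/5)·X = (-4/5, 4/5).

(-4/5, 4/5)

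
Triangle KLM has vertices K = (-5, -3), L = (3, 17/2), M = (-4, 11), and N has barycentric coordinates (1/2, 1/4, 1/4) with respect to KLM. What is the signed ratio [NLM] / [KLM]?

The signed ratio [NLM]/[KLM] equals the barycentric coordinate of N at vertex K, which is 1/2.

1/2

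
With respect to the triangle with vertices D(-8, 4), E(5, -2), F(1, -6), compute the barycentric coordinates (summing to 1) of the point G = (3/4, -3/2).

Signed area of the reference triangle: [DEF] = ½·((-8)·(-2−(-6)) + 5·(-6−4) + 1·(4−(-2))) = ½·(-32 − 50 + 6) = -38.
[GEF] = ½·((3/4)·(-2−(-6)) + 5·(-6−(-3/2)) + 1·(-3/2−(-2))) = ½·(3 − 45/2 + 1/2) = -19/2, so the D-coordinate is (-19/2)/(-38) = 1/4.
[DGF] = ½·((-8)·(-3/2−(-6)) + (3/4)·(-6−4) + 1·(4−(-3/2))) = ½·(-36 − 15/2 + 11/2) = -19, so the E-coordinate is 1/2.
[DEG] = ½·((-8)·(-2−(-3/2)) + 5·(-3/2−4) + (3/4)·(4−(-2))) = ½·(4 − 55/2 + 9/2) = -19/2, so the F-coordinate is 1/4.
Check: 1/4 + 1/2 + 1/4 = 1.

(1/4, 1/2, 1/4)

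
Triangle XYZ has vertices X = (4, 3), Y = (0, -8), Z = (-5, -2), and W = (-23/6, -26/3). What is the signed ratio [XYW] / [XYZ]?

[XYZ] = ½·(4·(-8−(-2)) + 0·(-2−3) + (-5)·(3−(-8))) = ½·(-24 + 0 − 55) = -79/2.
[XYW] = ½·(4·(-8−(-26/3)) + 0·(-26/3−3) + (-23/6)·(3−(-8))) = ½·(8/3 + 0 − 253/6) = -79/4, so the ratio is (-79/4)/(-79/2) = 1/2.

1/2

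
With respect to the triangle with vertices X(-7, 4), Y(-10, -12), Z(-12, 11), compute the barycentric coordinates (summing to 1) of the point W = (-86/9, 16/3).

Signed area of the reference triangle: [XYZ] = ½·((-7)·(-12−11) + (-10)·(11−4) + (-12)·(4−(-12))) = ½·(161 − 70 − 192) = -101/2.
[WYZ] = ½·((-86/9)·(-12−11) + (-10)·(11−(16/3)) + (-12)·(16/3−(-12))) = ½·(1978/9 − 170/3 − 208) = -202/9, so the X-coordinate is (-202/9)/(-101/2) = 4/9.
[XWZ] = ½·((-7)·(16/3−11) + (-86/9)·(11−4) + (-12)·(4−(16/3))) = ½·(119/3 − 602/9 + 16) = -101/18, so the Y-coordinate is 1/9.
[XYW] = ½·((-7)·(-12−(16/3)) + (-10)·(16/3−4) + (-86/9)·(4−(-12))) = ½·(364/3 − 40/3 − 1376/9) = -202/9, so the Z-coordinate is 4/9.
Check: 4/9 + 1/9 + 4/9 = 1.

(4/9, 1/9, 4/9)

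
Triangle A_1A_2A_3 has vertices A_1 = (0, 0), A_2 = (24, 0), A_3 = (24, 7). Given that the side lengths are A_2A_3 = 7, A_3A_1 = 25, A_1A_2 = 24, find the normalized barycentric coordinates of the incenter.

(1/8, 25/56, 3/7)

The incenter has barycentric coordinates proportional to the opposite side lengths: (7 : 25 : 24).
Normalizing by 7+25+24 = 56 gives (1/8, 25/56, 3/7).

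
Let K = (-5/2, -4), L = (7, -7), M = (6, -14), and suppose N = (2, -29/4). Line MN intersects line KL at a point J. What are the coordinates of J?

Barycentric coordinates of N with respect to KLM: (1/2, 1/4, 1/4).
On side KL the M-coordinate is zero; dropping N's M-weight 1/4 and renormalizing the remaining 1/2 : 1/4 gives weights 2/3, 1/3 on K, L.
J = (2/3)·(-5/2, -4) + (1/3)·(7, -7) = (2/3, -5).

(2/3, -5)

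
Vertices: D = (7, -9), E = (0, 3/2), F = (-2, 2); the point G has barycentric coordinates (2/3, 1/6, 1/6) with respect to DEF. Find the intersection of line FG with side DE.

Line FG meets DE where the F-coordinate vanishes; zeroing G's F-weight and renormalizing leaves D, E-weights 2/3 : 1/6 → (4/5, 1/5).
So H = (4/5)·D + (1/5)·E = (28/5, -69/10).

(28/5, -69/10)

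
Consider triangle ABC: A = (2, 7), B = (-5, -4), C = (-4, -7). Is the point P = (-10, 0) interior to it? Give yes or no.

Barycentric coordinates of P: (-11/32, 63/16, -83/32).
The three coordinates are negative, positive, negative; a point is interior exactly when all three are positive.

no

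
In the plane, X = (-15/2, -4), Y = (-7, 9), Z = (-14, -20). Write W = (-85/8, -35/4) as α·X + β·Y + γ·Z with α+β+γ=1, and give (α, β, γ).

(1/4, 1/4, 1/2)

Signed area of the reference triangle: [XYZ] = ½·((-15/2)·(9−(-20)) + (-7)·(-20−(-4)) + (-14)·(-4−9)) = ½·(-435/2 + 112 + 182) = 153/4.
[WYZ] = ½·((-85/8)·(9−(-20)) + (-7)·(-20−(-35/4)) + (-14)·(-35/4−9)) = ½·(-2465/8 + 315/4 + 497/2) = 153/16, so the X-coordinate is (153/16)/(153/4) = 1/4.
[XWZ] = ½·((-15/2)·(-35/4−(-20)) + (-85/8)·(-20−(-4)) + (-14)·(-4−(-35/4))) = ½·(-675/8 + 170 − 133/2) = 153/16, so the Y-coordinate is 1/4.
[XYW] = ½·((-15/2)·(9−(-35/4)) + (-7)·(-35/4−(-4)) + (-85/8)·(-4−9)) = ½·(-1065/8 + 133/4 + 1105/8) = 153/8, so the Z-coordinate is 1/2.
Check: 1/4 + 1/4 + 1/2 = 1.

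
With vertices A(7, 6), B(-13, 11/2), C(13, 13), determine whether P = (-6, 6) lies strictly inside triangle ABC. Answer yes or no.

yes

Barycentric coordinates of P: (79/274, 91/137, 13/274).
The three coordinates are positive, positive, positive; a point is interior exactly when all three are positive.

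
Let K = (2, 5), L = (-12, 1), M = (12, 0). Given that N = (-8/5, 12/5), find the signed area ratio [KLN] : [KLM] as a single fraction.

1/5

[KLM] = ½·(2·(1−0) + (-12)·(0−5) + 12·(5−1)) = ½·(2 + 60 + 48) = 55.
[KLN] = ½·(2·(1−(12/5)) + (-12)·(12/5−5) + (-8/5)·(5−1)) = ½·(-14/5 + 156/5 − 32/5) = 11, so the ratio is 11/55 = 1/5.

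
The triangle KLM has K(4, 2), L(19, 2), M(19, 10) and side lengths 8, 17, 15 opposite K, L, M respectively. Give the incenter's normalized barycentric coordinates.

(1/5, 17/40, 3/8)

The incenter has barycentric coordinates proportional to the opposite side lengths: (8 : 17 : 15).
Normalizing by 8+17+15 = 40 gives (1/5, 17/40, 3/8).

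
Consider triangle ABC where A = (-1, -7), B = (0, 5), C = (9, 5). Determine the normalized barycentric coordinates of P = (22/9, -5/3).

Signed area of the reference triangle: [ABC] = ½·((-1)·(5−5) + 0·(5−(-7)) + 9·(-7−5)) = ½·(0 + 0 − 108) = -54.
[PBC] = ½·((22/9)·(5−5) + 0·(5−(-5/3)) + 9·(-5/3−5)) = ½·(0 + 0 − 60) = -30, so the A-coordinate is (-30)/(-54) = 5/9.
[APC] = ½·((-1)·(-5/3−5) + (22/9)·(5−(-7)) + 9·(-7−(-5/3))) = ½·(20/3 + 88/3 − 48) = -6, so the B-coordinate is 1/9.
[ABP] = ½·((-1)·(5−(-5/3)) + 0·(-5/3−(-7)) + (22/9)·(-7−5)) = ½·(-20/3 + 0 − 88/3) = -18, so the C-coordinate is 1/3.
Check: 5/9 + 1/9 + 1/3 = 1.

(5/9, 1/9, 1/3)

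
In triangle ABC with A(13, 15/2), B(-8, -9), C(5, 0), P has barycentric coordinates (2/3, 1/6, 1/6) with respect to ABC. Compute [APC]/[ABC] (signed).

The signed ratio [APC]/[ABC] equals the barycentric coordinate of P at vertex B, which is 1/6.

1/6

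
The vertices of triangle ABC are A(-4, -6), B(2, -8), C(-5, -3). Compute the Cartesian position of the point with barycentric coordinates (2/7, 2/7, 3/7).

P = (2/7)·A + (2/7)·B + (3/7)·C.
x-coordinate: (2/7)·(-4) + (2/7)·2 + (3/7)·(-5) = -19/7.
y-coordinate: (2/7)·(-6) + (2/7)·(-8) + (3/7)·(-3) = -37/7.

(-19/7, -37/7)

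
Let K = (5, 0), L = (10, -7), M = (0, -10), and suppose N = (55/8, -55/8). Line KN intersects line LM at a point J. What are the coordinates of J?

Barycentric coordinates of N with respect to KLM: (1/8, 5/8, 1/4).
On side LM the K-coordinate is zero; dropping N's K-weight 1/8 and renormalizing the remaining 5/8 : 1/4 gives weights 5/7, 2/7 on L, M.
J = (5/7)·(10, -7) + (2/7)·(0, -10) = (50/7, -55/7).

(50/7, -55/7)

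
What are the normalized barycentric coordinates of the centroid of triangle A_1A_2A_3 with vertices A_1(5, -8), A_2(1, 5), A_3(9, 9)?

(1/3, 1/3, 1/3)

The centroid is the average of the vertices, so each weight is 1/3.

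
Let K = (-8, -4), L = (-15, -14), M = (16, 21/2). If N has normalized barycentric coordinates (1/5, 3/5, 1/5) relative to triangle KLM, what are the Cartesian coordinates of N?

(-37/5, -71/10)

N = (1/5)·K + (3/5)·L + (1/5)·M.
x-coordinate: (1/5)·(-8) + (3/5)·(-15) + (1/5)·16 = -37/5.
y-coordinate: (1/5)·(-4) + (3/5)·(-14) + (1/5)·(21/2) = -71/10.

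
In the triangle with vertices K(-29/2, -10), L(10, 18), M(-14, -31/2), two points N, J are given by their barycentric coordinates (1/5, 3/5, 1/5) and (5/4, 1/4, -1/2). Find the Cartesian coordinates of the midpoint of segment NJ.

(-333/80, 109/40)

Barycentric coordinates of the midpoint are the average: (29/40, 17/40, -3/20).
Converting: (29/40)·K + (17/40)·L + (-3/20)·M = (-333/80, 109/40).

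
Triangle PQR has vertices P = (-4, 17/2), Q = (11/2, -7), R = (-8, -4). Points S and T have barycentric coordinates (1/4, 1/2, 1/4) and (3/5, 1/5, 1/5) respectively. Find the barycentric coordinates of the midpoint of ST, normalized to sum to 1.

(17/40, 7/20, 9/40)

Since both coordinate triples sum to 1, the midpoint's barycentrics are the componentwise average.
(1/4+3/5)/2 = 17/40; similarly 7/20 and 9/40.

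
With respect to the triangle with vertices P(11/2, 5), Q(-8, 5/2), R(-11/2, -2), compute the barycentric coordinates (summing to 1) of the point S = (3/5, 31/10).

Signed area of the reference triangle: [PQR] = ½·((11/2)·(5/2−(-2)) + (-8)·(-2−5) + (-11/2)·(5−(5/2))) = ½·(99/4 + 56 − 55/4) = 67/2.
[SQR] = ½·((3/5)·(5/2−(-2)) + (-8)·(-2−(31/10)) + (-11/2)·(31/10−(5/2))) = ½·(27/10 + 204/5 − 33/10) = 201/10, so the P-coordinate is (201/10)/(67/2) = 3/5.
[PSR] = ½·((11/2)·(31/10−(-2)) + (3/5)·(-2−5) + (-11/2)·(5−(31/10))) = ½·(561/20 − 21/5 − 209/20) = 67/10, so the Q-coordinate is 1/5.
[PQS] = ½·((11/2)·(5/2−(31/10)) + (-8)·(31/10−5) + (3/5)·(5−(5/2))) = ½·(-33/10 + 76/5 + 3/2) = 67/10, so the R-coordinate is 1/5.

(3/5, 1/5, 1/5)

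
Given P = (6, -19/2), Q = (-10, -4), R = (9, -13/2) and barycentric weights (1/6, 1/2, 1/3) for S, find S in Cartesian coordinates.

(-1, -23/4)

S = (1/6)·P + (1/2)·Q + (1/3)·R.
x-coordinate: (1/6)·6 + (1/2)·(-10) + (1/3)·9 = -1.
y-coordinate: (1/6)·(-19/2) + (1/2)·(-4) + (1/3)·(-13/2) = -23/4.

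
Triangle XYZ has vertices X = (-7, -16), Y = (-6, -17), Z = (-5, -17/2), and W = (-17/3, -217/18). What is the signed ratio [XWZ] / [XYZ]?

[XYZ] = ½·((-7)·(-17−(-17/2)) + (-6)·(-17/2−(-16)) + (-5)·(-16−(-17))) = ½·(119/2 − 45 − 5) = 19/4.
[XWZ] = ½·((-7)·(-217/18−(-17/2)) + (-17/3)·(-17/2−(-16)) + (-5)·(-16−(-217/18))) = ½·(224/9 − 85/2 + 355/18) = 19/18, so the ratio is (19/18)/(19/4) = 2/9.

2/9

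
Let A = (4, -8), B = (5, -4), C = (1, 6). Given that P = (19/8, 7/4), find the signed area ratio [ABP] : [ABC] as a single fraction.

5/8

[ABC] = ½·(4·(-4−6) + 5·(6−(-8)) + 1·(-8−(-4))) = ½·(-40 + 70 − 4) = 13.
[ABP] = ½·(4·(-4−(7/4)) + 5·(7/4−(-8)) + (19/8)·(-8−(-4))) = ½·(-23 + 195/4 − 19/2) = 65/8, so the ratio is (65/8)/13 = 5/8.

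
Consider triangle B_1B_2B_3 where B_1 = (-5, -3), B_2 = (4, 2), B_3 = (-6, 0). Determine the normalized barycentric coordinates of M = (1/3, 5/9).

(2/9, 11/18, 1/6)

Signed area of the reference triangle: [B_1B_2B_3] = ½·((-5)·(2−0) + 4·(0−(-3)) + (-6)·(-3−2)) = ½·(-10 + 12 + 30) = 16.
[MB_2B_3] = ½·((1/3)·(2−0) + 4·(0−(5/9)) + (-6)·(5/9−2)) = ½·(2/3 − 20/9 + 26/3) = 32/9, so the B_1-coordinate is (32/9)/16 = 2/9.
[B_1MB_3] = ½·((-5)·(5/9−0) + (1/3)·(0−(-3)) + (-6)·(-3−(5/9))) = ½·(-25/9 + 1 + 64/3) = 88/9, so the B_2-coordinate is 11/18.
[B_1B_2M] = ½·((-5)·(2−(5/9)) + 4·(5/9−(-3)) + (1/3)·(-3−2)) = ½·(-65/9 + 128/9 − 5/3) = 8/3, so the B_3-coordinate is 1/6.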